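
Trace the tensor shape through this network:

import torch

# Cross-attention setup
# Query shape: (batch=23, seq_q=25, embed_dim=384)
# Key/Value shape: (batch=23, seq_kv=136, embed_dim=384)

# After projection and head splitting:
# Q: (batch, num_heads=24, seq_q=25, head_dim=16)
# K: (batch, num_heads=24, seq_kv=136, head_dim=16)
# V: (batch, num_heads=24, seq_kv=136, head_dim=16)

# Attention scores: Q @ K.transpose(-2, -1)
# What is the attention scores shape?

Input shape: (23, 25, 384)
Output shape: (23, 24, 25, 136)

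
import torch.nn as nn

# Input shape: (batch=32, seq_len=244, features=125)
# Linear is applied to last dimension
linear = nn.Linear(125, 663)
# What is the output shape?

Input shape: (32, 244, 125)
Output shape: (32, 244, 663)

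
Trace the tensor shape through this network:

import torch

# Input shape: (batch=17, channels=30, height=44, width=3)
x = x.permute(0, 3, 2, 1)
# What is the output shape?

Input shape: (17, 30, 44, 3)
Output shape: (17, 3, 44, 30)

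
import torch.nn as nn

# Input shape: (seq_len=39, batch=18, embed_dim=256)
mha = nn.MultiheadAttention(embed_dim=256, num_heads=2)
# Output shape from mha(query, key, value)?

Input shape: (39, 18, 256)
Output shape: (39, 18, 256)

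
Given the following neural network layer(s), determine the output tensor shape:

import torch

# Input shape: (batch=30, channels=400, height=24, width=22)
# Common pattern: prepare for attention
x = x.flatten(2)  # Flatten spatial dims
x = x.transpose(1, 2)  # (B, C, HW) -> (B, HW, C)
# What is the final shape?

Input shape: (30, 400, 24, 22)
  -> after flatten(2): (30, 400, 528)
Output shape: (30, 528, 400)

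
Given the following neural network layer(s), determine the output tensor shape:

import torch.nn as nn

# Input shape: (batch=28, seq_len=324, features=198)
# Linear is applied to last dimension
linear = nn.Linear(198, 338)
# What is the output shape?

Input shape: (28, 324, 198)
Output shape: (28, 324, 338)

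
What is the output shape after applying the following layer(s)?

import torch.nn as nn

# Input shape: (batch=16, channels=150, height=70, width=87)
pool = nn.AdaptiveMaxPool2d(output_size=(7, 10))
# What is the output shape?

Input shape: (16, 150, 70, 87)
Output shape: (16, 150, 7, 10)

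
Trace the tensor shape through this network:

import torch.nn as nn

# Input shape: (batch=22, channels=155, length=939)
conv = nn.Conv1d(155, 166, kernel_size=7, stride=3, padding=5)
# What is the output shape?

Input shape: (22, 155, 939)
Output shape: (22, 166, 315)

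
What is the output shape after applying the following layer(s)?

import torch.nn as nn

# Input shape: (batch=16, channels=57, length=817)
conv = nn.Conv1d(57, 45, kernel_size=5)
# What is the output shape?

Input shape: (16, 57, 817)
Output shape: (16, 45, 813)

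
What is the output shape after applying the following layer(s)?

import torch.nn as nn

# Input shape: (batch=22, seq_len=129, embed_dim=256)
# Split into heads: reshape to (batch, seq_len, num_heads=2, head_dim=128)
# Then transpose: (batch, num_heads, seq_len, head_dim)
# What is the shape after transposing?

Input shape: (22, 129, 256)
  -> after reshape: (22, 129, 2, 128)
Output shape: (22, 2, 129, 128)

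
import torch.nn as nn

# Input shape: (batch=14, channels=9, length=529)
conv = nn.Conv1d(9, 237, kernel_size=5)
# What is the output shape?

Input shape: (14, 9, 529)
Output shape: (14, 237, 525)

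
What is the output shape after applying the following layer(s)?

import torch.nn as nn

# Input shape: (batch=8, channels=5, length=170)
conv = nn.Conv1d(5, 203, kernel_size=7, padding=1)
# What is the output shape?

Input shape: (8, 5, 170)
Output shape: (8, 203, 166)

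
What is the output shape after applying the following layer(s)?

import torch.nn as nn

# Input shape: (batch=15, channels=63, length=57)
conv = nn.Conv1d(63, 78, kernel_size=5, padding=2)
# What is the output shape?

Input shape: (15, 63, 57)
Output shape: (15, 78, 57)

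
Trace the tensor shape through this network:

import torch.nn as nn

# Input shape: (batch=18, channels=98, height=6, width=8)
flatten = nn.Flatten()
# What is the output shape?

Input shape: (18, 98, 6, 8)
Output shape: (18, 4704)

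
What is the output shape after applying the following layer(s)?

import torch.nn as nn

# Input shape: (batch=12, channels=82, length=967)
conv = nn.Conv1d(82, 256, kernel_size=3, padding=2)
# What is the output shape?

Input shape: (12, 82, 967)
Output shape: (12, 256, 969)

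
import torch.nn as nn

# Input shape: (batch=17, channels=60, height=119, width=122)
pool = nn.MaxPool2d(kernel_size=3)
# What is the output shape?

Input shape: (17, 60, 119, 122)
Output shape: (17, 60, 39, 40)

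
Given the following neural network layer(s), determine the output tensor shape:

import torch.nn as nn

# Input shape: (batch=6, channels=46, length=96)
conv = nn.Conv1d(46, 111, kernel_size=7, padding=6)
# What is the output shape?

Input shape: (6, 46, 96)
Output shape: (6, 111, 102)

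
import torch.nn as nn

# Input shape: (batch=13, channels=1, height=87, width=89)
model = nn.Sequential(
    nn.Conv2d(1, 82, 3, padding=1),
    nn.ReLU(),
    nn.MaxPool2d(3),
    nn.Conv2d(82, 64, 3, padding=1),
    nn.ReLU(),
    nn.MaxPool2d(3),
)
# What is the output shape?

Input shape: (13, 1, 87, 89)
  -> after first Conv2d: (13, 82, 87, 89)
  -> after first MaxPool2d: (13, 82, 29, 29)
  -> after second Conv2d: (13, 64, 29, 29)
Output shape: (13, 64, 9, 9)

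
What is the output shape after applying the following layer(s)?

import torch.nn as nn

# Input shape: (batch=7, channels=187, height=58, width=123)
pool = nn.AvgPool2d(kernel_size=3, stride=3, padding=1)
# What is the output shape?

Input shape: (7, 187, 58, 123)
Output shape: (7, 187, 20, 41)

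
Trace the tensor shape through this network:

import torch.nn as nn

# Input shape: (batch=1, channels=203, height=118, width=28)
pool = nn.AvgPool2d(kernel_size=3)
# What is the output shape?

Input shape: (1, 203, 118, 28)
Output shape: (1, 203, 39, 9)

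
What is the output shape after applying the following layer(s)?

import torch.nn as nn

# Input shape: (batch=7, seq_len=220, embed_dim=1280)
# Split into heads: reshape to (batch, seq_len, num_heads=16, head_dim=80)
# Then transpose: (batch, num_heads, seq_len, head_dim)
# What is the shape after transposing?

Input shape: (7, 220, 1280)
  -> after reshape: (7, 220, 16, 80)
Output shape: (7, 16, 220, 80)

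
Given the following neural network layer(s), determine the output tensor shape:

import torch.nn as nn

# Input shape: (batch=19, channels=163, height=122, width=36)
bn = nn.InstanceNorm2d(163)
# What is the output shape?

Input shape: (19, 163, 122, 36)
Output shape: (19, 163, 122, 36)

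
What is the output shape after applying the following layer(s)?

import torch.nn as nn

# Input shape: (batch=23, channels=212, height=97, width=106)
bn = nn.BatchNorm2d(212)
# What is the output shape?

Input shape: (23, 212, 97, 106)
Output shape: (23, 212, 97, 106)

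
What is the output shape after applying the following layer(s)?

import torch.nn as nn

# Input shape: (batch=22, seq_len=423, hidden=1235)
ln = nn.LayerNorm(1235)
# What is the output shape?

Input shape: (22, 423, 1235)
Output shape: (22, 423, 1235)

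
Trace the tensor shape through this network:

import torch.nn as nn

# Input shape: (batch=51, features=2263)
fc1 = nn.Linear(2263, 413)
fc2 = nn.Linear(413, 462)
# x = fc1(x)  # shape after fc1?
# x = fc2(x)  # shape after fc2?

Input shape: (51, 2263)
  -> after fc1: (51, 413)
Output shape: (51, 462)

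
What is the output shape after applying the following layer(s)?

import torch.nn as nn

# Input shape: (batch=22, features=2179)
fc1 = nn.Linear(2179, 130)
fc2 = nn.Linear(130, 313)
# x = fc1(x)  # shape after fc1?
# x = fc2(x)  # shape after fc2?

Input shape: (22, 2179)
  -> after fc1: (22, 130)
Output shape: (22, 313)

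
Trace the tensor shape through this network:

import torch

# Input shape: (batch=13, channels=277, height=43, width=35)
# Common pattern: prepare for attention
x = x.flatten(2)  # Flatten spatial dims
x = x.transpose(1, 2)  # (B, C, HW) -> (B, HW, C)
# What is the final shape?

Input shape: (13, 277, 43, 35)
  -> after flatten(2): (13, 277, 1505)
Output shape: (13, 1505, 277)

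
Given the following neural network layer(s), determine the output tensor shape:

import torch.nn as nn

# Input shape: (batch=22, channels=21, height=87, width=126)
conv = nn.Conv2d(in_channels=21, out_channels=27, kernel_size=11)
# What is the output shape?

Input shape: (22, 21, 87, 126)
Output shape: (22, 27, 77, 116)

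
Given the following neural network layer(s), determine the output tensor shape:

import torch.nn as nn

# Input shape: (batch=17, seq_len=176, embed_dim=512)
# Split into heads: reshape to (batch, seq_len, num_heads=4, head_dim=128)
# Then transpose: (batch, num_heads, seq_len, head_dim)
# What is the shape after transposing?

Input shape: (17, 176, 512)
  -> after reshape: (17, 176, 4, 128)
Output shape: (17, 4, 176, 128)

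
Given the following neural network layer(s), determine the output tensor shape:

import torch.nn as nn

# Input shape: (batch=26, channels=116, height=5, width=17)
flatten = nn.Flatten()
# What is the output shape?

Input shape: (26, 116, 5, 17)
Output shape: (26, 9860)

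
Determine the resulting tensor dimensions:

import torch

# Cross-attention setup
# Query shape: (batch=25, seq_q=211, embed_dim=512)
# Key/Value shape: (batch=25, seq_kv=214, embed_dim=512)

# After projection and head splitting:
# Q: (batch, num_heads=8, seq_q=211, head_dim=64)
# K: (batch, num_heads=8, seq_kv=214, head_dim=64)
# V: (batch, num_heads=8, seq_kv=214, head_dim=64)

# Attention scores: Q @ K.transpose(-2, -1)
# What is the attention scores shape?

Input shape: (25, 211, 512)
Output shape: (25, 8, 211, 214)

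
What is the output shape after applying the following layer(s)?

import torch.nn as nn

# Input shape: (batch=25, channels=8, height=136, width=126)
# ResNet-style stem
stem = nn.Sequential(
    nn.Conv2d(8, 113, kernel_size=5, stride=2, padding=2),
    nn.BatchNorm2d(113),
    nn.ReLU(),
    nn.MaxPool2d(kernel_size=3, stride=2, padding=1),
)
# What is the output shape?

Input shape: (25, 8, 136, 126)
  -> after Conv2d 5x5 stride=2: (25, 113, 68, 63)
Output shape: (25, 113, 34, 32)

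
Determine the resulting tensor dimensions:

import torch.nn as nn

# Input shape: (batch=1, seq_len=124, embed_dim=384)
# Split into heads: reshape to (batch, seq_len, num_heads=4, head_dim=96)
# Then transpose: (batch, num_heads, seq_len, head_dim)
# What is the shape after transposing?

Input shape: (1, 124, 384)
  -> after reshape: (1, 124, 4, 96)
Output shape: (1, 4, 124, 96)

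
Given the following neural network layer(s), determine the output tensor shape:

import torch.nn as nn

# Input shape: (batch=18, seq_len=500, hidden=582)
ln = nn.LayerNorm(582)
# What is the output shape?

Input shape: (18, 500, 582)
Output shape: (18, 500, 582)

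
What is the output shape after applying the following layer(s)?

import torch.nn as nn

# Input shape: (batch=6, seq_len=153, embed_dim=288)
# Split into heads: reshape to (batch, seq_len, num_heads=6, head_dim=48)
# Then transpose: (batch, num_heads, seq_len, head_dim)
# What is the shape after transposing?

Input shape: (6, 153, 288)
  -> after reshape: (6, 153, 6, 48)
Output shape: (6, 6, 153, 48)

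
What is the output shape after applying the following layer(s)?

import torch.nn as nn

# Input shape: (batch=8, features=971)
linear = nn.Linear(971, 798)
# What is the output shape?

Input shape: (8, 971)
Output shape: (8, 798)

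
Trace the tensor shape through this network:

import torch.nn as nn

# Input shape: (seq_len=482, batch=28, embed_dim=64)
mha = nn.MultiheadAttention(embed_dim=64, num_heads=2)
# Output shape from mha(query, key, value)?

Input shape: (482, 28, 64)
Output shape: (482, 28, 64)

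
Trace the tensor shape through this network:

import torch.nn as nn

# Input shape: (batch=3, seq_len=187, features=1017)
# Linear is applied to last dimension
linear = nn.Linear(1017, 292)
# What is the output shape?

Input shape: (3, 187, 1017)
Output shape: (3, 187, 292)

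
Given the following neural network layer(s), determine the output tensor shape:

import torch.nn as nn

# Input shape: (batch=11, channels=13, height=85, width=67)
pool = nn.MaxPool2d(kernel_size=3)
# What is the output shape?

Input shape: (11, 13, 85, 67)
Output shape: (11, 13, 28, 22)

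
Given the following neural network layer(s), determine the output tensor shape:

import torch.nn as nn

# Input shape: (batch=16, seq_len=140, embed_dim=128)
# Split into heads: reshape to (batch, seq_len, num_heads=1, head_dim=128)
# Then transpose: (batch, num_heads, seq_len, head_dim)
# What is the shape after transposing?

Input shape: (16, 140, 128)
  -> after reshape: (16, 140, 1, 128)
Output shape: (16, 1, 140, 128)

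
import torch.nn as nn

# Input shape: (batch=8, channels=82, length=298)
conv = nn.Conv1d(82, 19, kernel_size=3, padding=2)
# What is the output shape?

Input shape: (8, 82, 298)
Output shape: (8, 19, 300)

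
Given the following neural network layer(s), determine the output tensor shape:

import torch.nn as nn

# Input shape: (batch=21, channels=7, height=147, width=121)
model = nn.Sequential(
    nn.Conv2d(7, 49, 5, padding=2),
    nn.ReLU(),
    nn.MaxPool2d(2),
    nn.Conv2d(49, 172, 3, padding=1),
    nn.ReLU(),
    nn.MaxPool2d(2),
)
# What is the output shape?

Input shape: (21, 7, 147, 121)
  -> after first Conv2d: (21, 49, 147, 121)
  -> after first MaxPool2d: (21, 49, 73, 60)
  -> after second Conv2d: (21, 172, 73, 60)
Output shape: (21, 172, 36, 30)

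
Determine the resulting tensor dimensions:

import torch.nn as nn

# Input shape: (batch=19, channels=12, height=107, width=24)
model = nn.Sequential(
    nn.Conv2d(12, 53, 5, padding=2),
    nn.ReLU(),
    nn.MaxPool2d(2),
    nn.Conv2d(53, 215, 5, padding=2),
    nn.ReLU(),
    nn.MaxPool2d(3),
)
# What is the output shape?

Input shape: (19, 12, 107, 24)
  -> after first Conv2d: (19, 53, 107, 24)
  -> after first MaxPool2d: (19, 53, 53, 12)
  -> after second Conv2d: (19, 215, 53, 12)
Output shape: (19, 215, 17, 4)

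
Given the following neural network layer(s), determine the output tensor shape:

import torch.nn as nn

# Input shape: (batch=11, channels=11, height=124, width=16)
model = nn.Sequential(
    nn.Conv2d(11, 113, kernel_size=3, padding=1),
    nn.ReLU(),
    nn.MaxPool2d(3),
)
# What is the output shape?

Input shape: (11, 11, 124, 16)
  -> after Conv2d: (11, 113, 124, 16)
  -> after ReLU: (11, 113, 124, 16)
Output shape: (11, 113, 41, 5)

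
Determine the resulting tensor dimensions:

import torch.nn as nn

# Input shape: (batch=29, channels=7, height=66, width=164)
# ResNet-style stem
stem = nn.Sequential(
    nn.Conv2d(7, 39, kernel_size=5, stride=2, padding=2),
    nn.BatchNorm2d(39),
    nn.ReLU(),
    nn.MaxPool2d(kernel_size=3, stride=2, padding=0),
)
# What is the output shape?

Input shape: (29, 7, 66, 164)
  -> after Conv2d 5x5 stride=2: (29, 39, 33, 82)
Output shape: (29, 39, 16, 40)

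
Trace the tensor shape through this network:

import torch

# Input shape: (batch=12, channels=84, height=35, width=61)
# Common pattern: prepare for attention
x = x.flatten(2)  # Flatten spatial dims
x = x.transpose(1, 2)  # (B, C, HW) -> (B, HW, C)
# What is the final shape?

Input shape: (12, 84, 35, 61)
  -> after flatten(2): (12, 84, 2135)
Output shape: (12, 2135, 84)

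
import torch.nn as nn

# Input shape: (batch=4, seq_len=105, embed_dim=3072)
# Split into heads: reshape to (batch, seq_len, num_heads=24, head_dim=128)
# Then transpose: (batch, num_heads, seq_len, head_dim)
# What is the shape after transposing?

Input shape: (4, 105, 3072)
  -> after reshape: (4, 105, 24, 128)
Output shape: (4, 24, 105, 128)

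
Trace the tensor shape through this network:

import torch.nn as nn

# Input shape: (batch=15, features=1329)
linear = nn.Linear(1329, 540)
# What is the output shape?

Input shape: (15, 1329)
Output shape: (15, 540)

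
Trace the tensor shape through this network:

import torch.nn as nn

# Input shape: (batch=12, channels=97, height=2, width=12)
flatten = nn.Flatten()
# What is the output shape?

Input shape: (12, 97, 2, 12)
Output shape: (12, 2328)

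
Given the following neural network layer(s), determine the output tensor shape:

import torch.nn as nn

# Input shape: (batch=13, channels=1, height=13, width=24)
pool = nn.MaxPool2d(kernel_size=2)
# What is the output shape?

Input shape: (13, 1, 13, 24)
Output shape: (13, 1, 6, 12)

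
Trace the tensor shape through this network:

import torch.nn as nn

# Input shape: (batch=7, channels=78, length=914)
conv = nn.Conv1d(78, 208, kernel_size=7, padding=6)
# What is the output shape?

Input shape: (7, 78, 914)
Output shape: (7, 208, 920)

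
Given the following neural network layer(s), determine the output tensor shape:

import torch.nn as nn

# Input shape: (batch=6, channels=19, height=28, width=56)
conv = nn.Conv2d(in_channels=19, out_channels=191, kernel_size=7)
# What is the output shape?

Input shape: (6, 19, 28, 56)
Output shape: (6, 191, 22, 50)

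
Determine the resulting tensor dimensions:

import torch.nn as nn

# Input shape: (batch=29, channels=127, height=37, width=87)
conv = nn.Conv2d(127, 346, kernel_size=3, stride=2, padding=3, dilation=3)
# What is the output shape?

Input shape: (29, 127, 37, 87)
Output shape: (29, 346, 19, 44)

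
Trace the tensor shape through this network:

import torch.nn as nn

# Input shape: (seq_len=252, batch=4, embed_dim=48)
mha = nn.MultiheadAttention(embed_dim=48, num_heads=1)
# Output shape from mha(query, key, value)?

Input shape: (252, 4, 48)
Output shape: (252, 4, 48)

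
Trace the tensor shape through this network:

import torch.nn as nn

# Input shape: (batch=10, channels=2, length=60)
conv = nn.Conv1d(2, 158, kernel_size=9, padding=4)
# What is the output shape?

Input shape: (10, 2, 60)
Output shape: (10, 158, 60)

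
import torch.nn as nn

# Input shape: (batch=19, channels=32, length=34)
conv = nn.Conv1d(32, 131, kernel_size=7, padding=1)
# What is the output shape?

Input shape: (19, 32, 34)
Output shape: (19, 131, 30)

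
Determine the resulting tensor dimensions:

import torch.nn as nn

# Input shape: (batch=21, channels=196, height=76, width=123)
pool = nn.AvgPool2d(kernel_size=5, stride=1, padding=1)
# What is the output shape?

Input shape: (21, 196, 76, 123)
Output shape: (21, 196, 74, 121)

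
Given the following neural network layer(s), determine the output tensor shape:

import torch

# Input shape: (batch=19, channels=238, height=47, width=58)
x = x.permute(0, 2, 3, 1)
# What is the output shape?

Input shape: (19, 238, 47, 58)
Output shape: (19, 47, 58, 238)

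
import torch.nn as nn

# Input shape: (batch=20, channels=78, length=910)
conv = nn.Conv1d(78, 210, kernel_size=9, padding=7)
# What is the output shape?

Input shape: (20, 78, 910)
Output shape: (20, 210, 916)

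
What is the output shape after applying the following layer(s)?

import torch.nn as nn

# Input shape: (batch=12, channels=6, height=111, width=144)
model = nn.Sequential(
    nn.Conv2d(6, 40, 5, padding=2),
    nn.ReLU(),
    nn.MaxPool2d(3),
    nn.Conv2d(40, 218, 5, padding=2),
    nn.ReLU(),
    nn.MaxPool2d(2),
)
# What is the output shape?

Input shape: (12, 6, 111, 144)
  -> after first Conv2d: (12, 40, 111, 144)
  -> after first MaxPool2d: (12, 40, 37, 48)
  -> after second Conv2d: (12, 218, 37, 48)
Output shape: (12, 218, 18, 24)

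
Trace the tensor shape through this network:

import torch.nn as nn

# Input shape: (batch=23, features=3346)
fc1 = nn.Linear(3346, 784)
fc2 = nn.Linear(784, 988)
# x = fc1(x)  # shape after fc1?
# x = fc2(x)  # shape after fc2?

Input shape: (23, 3346)
  -> after fc1: (23, 784)
Output shape: (23, 988)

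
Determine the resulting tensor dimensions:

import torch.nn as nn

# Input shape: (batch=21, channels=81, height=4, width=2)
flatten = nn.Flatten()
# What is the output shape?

Input shape: (21, 81, 4, 2)
Output shape: (21, 648)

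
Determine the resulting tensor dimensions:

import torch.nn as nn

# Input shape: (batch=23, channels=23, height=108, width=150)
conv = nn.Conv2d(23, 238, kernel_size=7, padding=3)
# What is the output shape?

Input shape: (23, 23, 108, 150)
Output shape: (23, 238, 108, 150)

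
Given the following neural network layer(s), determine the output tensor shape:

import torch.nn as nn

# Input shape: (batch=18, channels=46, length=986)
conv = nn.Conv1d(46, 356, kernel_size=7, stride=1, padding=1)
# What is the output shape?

Input shape: (18, 46, 986)
Output shape: (18, 356, 982)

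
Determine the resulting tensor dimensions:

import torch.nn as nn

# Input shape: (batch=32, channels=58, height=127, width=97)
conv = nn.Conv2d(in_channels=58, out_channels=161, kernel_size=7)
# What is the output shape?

Input shape: (32, 58, 127, 97)
Output shape: (32, 161, 121, 91)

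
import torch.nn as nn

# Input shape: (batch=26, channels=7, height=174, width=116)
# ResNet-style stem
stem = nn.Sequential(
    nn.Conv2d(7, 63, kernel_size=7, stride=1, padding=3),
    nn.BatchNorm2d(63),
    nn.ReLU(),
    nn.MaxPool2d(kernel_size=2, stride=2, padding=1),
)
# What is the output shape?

Input shape: (26, 7, 174, 116)
  -> after Conv2d 7x7 stride=1: (26, 63, 174, 116)
Output shape: (26, 63, 88, 59)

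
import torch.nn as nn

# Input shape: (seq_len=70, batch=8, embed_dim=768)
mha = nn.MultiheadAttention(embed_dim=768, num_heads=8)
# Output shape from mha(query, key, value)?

Input shape: (70, 8, 768)
Output shape: (70, 8, 768)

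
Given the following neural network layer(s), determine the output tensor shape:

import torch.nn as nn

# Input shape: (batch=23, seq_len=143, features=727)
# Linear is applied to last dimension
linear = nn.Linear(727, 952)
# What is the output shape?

Input shape: (23, 143, 727)
Output shape: (23, 143, 952)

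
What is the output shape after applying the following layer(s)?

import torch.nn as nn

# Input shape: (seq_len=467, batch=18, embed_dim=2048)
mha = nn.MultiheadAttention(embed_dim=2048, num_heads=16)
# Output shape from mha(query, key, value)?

Input shape: (467, 18, 2048)
Output shape: (467, 18, 2048)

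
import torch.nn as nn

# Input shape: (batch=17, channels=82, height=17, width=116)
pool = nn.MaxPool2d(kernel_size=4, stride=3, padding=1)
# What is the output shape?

Input shape: (17, 82, 17, 116)
Output shape: (17, 82, 6, 39)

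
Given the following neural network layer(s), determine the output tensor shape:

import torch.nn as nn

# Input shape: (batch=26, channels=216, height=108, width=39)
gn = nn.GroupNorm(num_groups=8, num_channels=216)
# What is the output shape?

Input shape: (26, 216, 108, 39)
Output shape: (26, 216, 108, 39)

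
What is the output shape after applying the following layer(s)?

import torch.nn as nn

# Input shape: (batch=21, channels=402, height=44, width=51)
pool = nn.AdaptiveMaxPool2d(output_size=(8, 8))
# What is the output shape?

Input shape: (21, 402, 44, 51)
Output shape: (21, 402, 8, 8)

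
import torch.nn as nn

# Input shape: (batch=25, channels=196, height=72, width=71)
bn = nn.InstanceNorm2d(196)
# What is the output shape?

Input shape: (25, 196, 72, 71)
Output shape: (25, 196, 72, 71)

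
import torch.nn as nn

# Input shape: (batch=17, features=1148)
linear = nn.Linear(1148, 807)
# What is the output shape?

Input shape: (17, 1148)
Output shape: (17, 807)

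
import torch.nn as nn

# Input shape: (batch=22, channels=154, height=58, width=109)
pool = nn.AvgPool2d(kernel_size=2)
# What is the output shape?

Input shape: (22, 154, 58, 109)
Output shape: (22, 154, 29, 54)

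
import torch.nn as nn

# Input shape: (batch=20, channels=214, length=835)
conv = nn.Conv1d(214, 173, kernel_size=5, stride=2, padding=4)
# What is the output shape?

Input shape: (20, 214, 835)
Output shape: (20, 173, 420)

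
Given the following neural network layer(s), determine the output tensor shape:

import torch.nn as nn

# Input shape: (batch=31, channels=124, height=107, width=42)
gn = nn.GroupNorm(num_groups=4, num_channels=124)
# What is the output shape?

Input shape: (31, 124, 107, 42)
Output shape: (31, 124, 107, 42)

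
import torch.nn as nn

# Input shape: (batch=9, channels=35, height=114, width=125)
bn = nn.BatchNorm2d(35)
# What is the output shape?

Input shape: (9, 35, 114, 125)
Output shape: (9, 35, 114, 125)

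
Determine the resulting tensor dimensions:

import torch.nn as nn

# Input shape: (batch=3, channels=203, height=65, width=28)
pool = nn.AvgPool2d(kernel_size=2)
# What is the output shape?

Input shape: (3, 203, 65, 28)
Output shape: (3, 203, 32, 14)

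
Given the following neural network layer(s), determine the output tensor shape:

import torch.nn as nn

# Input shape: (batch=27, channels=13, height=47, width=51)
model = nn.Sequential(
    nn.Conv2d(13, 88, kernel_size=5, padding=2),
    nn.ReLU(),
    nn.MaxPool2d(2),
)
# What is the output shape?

Input shape: (27, 13, 47, 51)
  -> after Conv2d: (27, 88, 47, 51)
  -> after ReLU: (27, 88, 47, 51)
Output shape: (27, 88, 23, 25)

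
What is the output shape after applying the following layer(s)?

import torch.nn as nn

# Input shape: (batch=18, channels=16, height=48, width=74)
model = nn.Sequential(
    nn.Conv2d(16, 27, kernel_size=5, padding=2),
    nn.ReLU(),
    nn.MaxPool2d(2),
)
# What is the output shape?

Input shape: (18, 16, 48, 74)
  -> after Conv2d: (18, 27, 48, 74)
  -> after ReLU: (18, 27, 48, 74)
Output shape: (18, 27, 24, 37)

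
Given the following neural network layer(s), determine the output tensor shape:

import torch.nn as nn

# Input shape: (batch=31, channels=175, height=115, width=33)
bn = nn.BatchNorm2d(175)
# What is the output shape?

Input shape: (31, 175, 115, 33)
Output shape: (31, 175, 115, 33)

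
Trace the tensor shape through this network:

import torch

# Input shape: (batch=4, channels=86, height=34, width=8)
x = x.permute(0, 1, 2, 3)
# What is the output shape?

Input shape: (4, 86, 34, 8)
Output shape: (4, 86, 34, 8)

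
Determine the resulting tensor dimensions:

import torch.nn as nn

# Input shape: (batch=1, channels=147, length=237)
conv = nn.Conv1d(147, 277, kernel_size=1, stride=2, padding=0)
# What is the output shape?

Input shape: (1, 147, 237)
Output shape: (1, 277, 119)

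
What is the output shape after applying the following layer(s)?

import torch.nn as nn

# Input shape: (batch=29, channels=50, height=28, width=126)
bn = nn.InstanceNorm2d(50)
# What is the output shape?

Input shape: (29, 50, 28, 126)
Output shape: (29, 50, 28, 126)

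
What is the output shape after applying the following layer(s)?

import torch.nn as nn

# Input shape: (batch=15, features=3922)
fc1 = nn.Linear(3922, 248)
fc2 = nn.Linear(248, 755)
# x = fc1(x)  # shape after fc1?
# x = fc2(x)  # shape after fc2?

Input shape: (15, 3922)
  -> after fc1: (15, 248)
Output shape: (15, 755)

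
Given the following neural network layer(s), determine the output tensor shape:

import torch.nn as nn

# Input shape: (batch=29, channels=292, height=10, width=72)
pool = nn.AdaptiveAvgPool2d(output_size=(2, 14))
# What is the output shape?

Input shape: (29, 292, 10, 72)
Output shape: (29, 292, 2, 14)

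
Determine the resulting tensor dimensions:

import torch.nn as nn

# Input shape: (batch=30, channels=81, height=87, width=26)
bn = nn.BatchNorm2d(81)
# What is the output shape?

Input shape: (30, 81, 87, 26)
Output shape: (30, 81, 87, 26)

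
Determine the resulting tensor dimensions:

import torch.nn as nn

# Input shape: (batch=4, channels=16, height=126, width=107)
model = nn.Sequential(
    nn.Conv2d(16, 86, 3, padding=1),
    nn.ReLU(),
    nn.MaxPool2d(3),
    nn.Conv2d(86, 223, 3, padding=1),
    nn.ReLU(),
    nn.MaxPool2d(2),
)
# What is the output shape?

Input shape: (4, 16, 126, 107)
  -> after first Conv2d: (4, 86, 126, 107)
  -> after first MaxPool2d: (4, 86, 42, 35)
  -> after second Conv2d: (4, 223, 42, 35)
Output shape: (4, 223, 21, 17)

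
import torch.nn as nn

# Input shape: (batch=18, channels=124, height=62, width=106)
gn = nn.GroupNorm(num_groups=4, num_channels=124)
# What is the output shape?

Input shape: (18, 124, 62, 106)
Output shape: (18, 124, 62, 106)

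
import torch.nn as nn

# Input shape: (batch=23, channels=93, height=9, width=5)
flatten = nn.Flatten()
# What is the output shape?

Input shape: (23, 93, 9, 5)
Output shape: (23, 4185)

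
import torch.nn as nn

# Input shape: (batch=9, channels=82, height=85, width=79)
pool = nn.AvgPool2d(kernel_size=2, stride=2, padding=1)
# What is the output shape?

Input shape: (9, 82, 85, 79)
Output shape: (9, 82, 43, 40)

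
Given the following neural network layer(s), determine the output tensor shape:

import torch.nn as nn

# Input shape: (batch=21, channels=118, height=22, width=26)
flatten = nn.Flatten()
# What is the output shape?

Input shape: (21, 118, 22, 26)
Output shape: (21, 67496)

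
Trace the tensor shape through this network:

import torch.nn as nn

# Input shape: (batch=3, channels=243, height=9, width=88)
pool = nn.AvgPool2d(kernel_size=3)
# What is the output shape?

Input shape: (3, 243, 9, 88)
Output shape: (3, 243, 3, 29)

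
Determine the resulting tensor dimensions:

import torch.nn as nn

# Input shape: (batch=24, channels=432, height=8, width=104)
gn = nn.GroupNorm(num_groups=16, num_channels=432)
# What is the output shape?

Input shape: (24, 432, 8, 104)
Output shape: (24, 432, 8, 104)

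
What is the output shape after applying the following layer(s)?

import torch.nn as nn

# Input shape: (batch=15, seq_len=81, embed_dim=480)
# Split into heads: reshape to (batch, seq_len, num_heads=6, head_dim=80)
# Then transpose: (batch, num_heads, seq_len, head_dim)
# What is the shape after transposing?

Input shape: (15, 81, 480)
  -> after reshape: (15, 81, 6, 80)
Output shape: (15, 6, 81, 80)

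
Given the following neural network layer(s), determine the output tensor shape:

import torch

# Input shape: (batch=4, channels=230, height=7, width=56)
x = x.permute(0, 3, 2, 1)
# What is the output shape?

Input shape: (4, 230, 7, 56)
Output shape: (4, 56, 7, 230)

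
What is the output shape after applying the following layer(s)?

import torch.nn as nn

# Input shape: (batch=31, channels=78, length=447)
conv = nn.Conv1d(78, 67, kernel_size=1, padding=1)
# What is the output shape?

Input shape: (31, 78, 447)
Output shape: (31, 67, 449)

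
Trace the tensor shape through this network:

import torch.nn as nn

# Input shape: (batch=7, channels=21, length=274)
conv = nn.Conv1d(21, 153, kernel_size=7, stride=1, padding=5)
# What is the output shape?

Input shape: (7, 21, 274)
Output shape: (7, 153, 278)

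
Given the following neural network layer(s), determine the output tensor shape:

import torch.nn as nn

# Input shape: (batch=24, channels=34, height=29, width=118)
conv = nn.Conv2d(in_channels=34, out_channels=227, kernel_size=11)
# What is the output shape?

Input shape: (24, 34, 29, 118)
Output shape: (24, 227, 19, 108)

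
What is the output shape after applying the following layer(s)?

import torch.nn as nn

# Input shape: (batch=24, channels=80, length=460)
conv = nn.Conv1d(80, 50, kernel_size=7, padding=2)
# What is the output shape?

Input shape: (24, 80, 460)
Output shape: (24, 50, 458)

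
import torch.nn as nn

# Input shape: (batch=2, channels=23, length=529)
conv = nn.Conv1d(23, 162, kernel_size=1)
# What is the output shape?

Input shape: (2, 23, 529)
Output shape: (2, 162, 529)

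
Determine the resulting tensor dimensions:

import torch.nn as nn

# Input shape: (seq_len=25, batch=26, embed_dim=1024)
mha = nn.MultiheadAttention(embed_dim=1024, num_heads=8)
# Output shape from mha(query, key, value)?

Input shape: (25, 26, 1024)
Output shape: (25, 26, 1024)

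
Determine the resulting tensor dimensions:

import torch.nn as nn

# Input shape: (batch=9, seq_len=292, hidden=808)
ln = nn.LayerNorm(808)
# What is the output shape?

Input shape: (9, 292, 808)
Output shape: (9, 292, 808)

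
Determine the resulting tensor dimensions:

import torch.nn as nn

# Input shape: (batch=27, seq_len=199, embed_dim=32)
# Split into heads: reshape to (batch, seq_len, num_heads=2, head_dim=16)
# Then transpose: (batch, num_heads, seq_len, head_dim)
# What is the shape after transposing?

Input shape: (27, 199, 32)
  -> after reshape: (27, 199, 2, 16)
Output shape: (27, 2, 199, 16)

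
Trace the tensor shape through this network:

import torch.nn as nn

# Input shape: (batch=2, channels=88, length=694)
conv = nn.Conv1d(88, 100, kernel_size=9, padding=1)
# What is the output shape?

Input shape: (2, 88, 694)
Output shape: (2, 100, 688)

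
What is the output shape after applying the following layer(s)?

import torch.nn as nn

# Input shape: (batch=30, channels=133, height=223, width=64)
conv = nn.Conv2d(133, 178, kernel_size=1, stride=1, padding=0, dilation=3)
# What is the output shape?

Input shape: (30, 133, 223, 64)
Output shape: (30, 178, 223, 64)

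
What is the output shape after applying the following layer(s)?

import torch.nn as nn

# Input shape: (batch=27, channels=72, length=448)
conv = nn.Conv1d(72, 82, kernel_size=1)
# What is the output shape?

Input shape: (27, 72, 448)
Output shape: (27, 82, 448)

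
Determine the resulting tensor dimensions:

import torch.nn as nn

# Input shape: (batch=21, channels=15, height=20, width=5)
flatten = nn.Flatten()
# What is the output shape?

Input shape: (21, 15, 20, 5)
Output shape: (21, 1500)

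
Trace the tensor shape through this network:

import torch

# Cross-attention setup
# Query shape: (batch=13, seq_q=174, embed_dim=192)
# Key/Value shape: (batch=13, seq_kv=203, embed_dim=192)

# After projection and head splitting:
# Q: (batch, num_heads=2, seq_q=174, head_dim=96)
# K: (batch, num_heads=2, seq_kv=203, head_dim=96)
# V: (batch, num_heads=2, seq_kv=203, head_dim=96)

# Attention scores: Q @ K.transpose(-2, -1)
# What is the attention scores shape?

Input shape: (13, 174, 192)
Output shape: (13, 2, 174, 203)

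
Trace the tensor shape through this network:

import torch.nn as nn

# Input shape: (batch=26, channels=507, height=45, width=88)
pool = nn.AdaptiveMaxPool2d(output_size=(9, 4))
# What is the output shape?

Input shape: (26, 507, 45, 88)
Output shape: (26, 507, 9, 4)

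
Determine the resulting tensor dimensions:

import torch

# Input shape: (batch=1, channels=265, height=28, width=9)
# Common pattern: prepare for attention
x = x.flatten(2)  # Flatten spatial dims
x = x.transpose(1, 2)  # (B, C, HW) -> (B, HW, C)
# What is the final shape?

Input shape: (1, 265, 28, 9)
  -> after flatten(2): (1, 265, 252)
Output shape: (1, 252, 265)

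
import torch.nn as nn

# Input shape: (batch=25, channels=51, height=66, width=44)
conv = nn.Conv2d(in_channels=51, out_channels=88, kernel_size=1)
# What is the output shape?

Input shape: (25, 51, 66, 44)
Output shape: (25, 88, 66, 44)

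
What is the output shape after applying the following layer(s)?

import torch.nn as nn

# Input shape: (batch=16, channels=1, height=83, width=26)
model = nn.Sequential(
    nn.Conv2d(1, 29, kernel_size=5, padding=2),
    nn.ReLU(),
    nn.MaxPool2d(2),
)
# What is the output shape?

Input shape: (16, 1, 83, 26)
  -> after Conv2d: (16, 29, 83, 26)
  -> after ReLU: (16, 29, 83, 26)
Output shape: (16, 29, 41, 13)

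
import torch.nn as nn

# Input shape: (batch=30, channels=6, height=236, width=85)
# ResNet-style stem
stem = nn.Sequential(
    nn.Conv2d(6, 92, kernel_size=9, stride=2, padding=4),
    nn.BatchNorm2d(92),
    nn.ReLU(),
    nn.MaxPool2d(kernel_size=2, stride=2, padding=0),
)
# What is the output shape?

Input shape: (30, 6, 236, 85)
  -> after Conv2d 9x9 stride=2: (30, 92, 118, 43)
Output shape: (30, 92, 59, 21)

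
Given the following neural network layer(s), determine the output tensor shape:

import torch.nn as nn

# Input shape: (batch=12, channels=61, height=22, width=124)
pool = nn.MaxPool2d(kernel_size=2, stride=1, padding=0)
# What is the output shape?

Input shape: (12, 61, 22, 124)
Output shape: (12, 61, 21, 123)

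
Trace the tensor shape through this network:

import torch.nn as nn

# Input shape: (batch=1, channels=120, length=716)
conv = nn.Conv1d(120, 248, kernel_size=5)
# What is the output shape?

Input shape: (1, 120, 716)
Output shape: (1, 248, 712)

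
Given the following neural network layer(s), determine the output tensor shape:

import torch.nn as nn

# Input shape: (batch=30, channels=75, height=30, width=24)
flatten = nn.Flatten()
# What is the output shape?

Input shape: (30, 75, 30, 24)
Output shape: (30, 54000)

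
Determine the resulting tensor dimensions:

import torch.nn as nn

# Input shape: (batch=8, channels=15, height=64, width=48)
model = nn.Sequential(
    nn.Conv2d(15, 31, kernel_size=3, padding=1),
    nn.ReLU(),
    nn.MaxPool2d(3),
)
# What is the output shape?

Input shape: (8, 15, 64, 48)
  -> after Conv2d: (8, 31, 64, 48)
  -> after ReLU: (8, 31, 64, 48)
Output shape: (8, 31, 21, 16)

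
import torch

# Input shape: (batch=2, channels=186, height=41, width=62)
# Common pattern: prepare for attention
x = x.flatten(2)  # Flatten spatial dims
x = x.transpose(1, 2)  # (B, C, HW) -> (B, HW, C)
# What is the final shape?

Input shape: (2, 186, 41, 62)
  -> after flatten(2): (2, 186, 2542)
Output shape: (2, 2542, 186)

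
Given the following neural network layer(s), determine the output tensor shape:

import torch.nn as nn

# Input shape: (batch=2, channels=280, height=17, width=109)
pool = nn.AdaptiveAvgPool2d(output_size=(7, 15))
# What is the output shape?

Input shape: (2, 280, 17, 109)
Output shape: (2, 280, 7, 15)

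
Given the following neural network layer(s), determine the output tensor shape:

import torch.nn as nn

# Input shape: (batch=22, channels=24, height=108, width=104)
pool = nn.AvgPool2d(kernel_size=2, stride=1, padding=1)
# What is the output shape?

Input shape: (22, 24, 108, 104)
Output shape: (22, 24, 109, 105)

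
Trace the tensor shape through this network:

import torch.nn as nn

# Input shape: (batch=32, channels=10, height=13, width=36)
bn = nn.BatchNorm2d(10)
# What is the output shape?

Input shape: (32, 10, 13, 36)
Output shape: (32, 10, 13, 36)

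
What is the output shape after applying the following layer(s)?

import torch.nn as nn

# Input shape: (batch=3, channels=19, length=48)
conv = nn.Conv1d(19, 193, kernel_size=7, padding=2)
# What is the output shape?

Input shape: (3, 19, 48)
Output shape: (3, 193, 46)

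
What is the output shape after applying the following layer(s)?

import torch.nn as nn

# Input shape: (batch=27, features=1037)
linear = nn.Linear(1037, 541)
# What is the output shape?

Input shape: (27, 1037)
Output shape: (27, 541)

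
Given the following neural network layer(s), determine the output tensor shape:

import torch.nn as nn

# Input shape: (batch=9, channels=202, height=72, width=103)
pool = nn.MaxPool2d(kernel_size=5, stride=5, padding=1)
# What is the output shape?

Input shape: (9, 202, 72, 103)
Output shape: (9, 202, 14, 21)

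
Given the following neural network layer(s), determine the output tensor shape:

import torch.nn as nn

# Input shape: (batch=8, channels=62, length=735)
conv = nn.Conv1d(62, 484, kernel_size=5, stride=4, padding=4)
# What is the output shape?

Input shape: (8, 62, 735)
Output shape: (8, 484, 185)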